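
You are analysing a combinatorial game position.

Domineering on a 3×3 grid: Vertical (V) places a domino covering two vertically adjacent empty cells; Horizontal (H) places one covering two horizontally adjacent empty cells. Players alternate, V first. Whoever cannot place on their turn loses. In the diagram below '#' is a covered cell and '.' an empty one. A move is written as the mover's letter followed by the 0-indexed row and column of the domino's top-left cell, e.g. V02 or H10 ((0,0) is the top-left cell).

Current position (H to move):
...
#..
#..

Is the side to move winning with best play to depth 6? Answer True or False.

H winning at [.../#../#..]: True

[.../#../#..] H move#1: H00:-1/##./#../#.., H01:-1/.##/#../#.., H11:+1/.../###/#..*, H21:-1/.../#../###
[.../###/#..] end (terminal -1, V#2); searched .../#../#.. to 6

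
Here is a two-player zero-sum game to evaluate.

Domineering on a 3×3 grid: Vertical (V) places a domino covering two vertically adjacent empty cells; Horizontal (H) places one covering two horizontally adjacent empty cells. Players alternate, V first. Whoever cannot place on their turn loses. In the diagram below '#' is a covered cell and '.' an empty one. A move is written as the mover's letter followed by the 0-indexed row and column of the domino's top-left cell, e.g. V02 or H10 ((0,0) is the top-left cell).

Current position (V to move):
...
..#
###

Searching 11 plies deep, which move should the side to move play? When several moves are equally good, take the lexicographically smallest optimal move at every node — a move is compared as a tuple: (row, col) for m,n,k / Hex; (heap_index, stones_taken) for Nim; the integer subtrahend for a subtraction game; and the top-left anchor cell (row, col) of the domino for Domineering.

[.../..#/###] V move#1: V00:-1/#../#.#/###, V01:+1/.#./.##/###*
[.#./.##/###] end (terminal -1, H#2); searched .../..#/### to 11

V's best at [.../..#/###]: V01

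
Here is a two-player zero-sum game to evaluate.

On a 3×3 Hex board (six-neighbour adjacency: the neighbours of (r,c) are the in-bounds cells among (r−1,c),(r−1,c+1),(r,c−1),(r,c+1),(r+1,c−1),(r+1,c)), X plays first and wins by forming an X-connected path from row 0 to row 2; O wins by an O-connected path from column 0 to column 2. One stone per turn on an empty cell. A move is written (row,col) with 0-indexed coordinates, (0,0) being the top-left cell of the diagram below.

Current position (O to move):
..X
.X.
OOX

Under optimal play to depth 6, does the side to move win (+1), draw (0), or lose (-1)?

p1 O@[..X/.X./OOX]: (0,0)[O.X/.X./OOX]-1 (0,1)[.OX/.X./OOX]-1 (1,0)[..X/OX./OOX]-1 (1,2)[..X/.XO/OOX]+1*
p2 X@[..X/.XO/OOX] terminal -1; root [..X/.X./OOX] d6

value(..X/.X./OOX, O) = +1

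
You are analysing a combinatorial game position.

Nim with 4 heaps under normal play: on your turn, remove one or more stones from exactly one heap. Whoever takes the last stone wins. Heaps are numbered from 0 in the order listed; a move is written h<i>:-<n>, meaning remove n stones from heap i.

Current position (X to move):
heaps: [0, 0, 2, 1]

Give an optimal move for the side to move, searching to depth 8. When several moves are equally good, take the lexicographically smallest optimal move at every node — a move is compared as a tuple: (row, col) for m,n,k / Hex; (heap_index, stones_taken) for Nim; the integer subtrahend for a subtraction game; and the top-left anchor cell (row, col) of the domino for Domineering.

X's best at [(0,0,2,1)]: h2:-1

p1 X@[(0,0,2,1)]: h2:-1[(0,0,1,1)]+1* h2:-2[(0,0,0,1)]-1 h3:-1[(0,0,2,0)]-1
p2 O@[(0,0,1,1)]: h2:-1[(0,0,0,1)]-1* h3:-1[(0,0,1,0)]-1
p3 X@[(0,0,0,1)]: h3:-1[(0,0,0,0)]+1*
p4 O@[(0,0,0,0)] terminal -1; root [(0,0,2,1)] d8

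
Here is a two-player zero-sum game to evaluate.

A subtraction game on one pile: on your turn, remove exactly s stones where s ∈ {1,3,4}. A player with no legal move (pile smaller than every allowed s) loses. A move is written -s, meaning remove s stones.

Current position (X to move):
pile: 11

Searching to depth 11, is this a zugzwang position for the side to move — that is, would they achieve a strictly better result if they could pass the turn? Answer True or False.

zugzwang(11, X) = False

ply 1, X at 11 | -1=-1→10; -3=-1→8; -4=+1→7*
ply 2, O at 7 | -1=-1→6*; -3=-1→4; -4=-1→3
ply 3, X at 6 | -1=-1→5; -3=-1→3; -4=+1→2*
ply 4, O at 2 | -1=-1→1*
ply 5, X at 1 | -1=+1→0*
ply 6: 0 is terminal -1 (O); from 11 depth 11
suppose X passes — search the same position with O to move:
pass> ply 1, O at 11 | -1=-1→10; -3=-1→8; -4=+1→7*
pass> ply 2, X at 7 | -1=-1→6*; -3=-1→4; -4=-1→3
pass> ply 3, O at 6 | -1=-1→5; -3=-1→3; -4=+1→2*
pass> ply 4, X at 2 | -1=-1→1*
pass> ply 5, O at 1 | -1=+1→0*
pass> ply 6: 0 is terminal -1 (X); from 11 depth 11
for X: play +1, pass -1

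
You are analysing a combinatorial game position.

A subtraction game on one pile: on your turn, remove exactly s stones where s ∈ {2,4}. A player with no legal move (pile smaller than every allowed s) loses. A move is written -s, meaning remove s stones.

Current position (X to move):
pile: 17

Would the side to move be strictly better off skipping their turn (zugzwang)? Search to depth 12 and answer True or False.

zugzwang(17, X) = False

[17] X move#1: -2:-1/15, -4:+1/13*
[13] O move#2: -2:-1/11*, -4:-1/9
[11] X move#3: -2:-1/9, -4:+1/7*
[7] O move#4: -2:-1/5*, -4:-1/3
[5] X move#5: -2:-1/3, -4:+1/1*
[1] end (terminal -1, O#6); searched 17 to 12
pass branch (O moves first from the same position):
  | [17] O move#1: -2:-1/15, -4:+1/13*
  | [13] X move#2: -2:-1/11*, -4:-1/9
  | [11] O move#3: -2:-1/9, -4:+1/7*
  | [7] X move#4: -2:-1/5*, -4:-1/3
  | [5] O move#5: -2:-1/3, -4:+1/1*
  | [1] end (terminal -1, X#6); searched 17 to 12
X moving scores +1; X passing scores -1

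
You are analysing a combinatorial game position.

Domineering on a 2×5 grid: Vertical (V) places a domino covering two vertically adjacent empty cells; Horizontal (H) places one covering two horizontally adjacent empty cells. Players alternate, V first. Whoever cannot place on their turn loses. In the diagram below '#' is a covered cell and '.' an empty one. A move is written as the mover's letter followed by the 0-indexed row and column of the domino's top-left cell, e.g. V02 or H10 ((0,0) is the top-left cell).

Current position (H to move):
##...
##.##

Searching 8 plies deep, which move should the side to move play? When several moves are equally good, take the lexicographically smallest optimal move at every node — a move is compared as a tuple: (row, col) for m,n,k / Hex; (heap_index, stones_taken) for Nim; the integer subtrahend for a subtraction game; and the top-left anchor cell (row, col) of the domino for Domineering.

H's best at [##.../##.##]: H02

[##.../##.##] H move#1: H02:+1/####./##.##*, H03:-1/##.##/##.##
[####./##.##] end (terminal -1, V#2); searched ##.../##.## to 8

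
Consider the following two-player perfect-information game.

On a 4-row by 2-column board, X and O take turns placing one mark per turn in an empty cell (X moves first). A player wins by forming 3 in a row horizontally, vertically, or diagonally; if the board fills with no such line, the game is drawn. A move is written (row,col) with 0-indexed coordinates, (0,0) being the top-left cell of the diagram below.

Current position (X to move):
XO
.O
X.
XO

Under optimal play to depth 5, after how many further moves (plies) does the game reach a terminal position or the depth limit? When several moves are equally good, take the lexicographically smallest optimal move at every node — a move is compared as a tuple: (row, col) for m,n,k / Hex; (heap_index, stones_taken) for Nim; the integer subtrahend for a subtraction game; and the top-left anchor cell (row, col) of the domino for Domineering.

ply 1, X at XO/.O/X./XO | (1,0)=+1→XO/XO/X./XO*; (2,1)=+0→XO/.O/XX/XO
ply 2: XO/XO/X./XO is terminal -1 (O); from XO/.O/X./XO depth 5

PV length from [XO/.O/X./XO]: 1 ply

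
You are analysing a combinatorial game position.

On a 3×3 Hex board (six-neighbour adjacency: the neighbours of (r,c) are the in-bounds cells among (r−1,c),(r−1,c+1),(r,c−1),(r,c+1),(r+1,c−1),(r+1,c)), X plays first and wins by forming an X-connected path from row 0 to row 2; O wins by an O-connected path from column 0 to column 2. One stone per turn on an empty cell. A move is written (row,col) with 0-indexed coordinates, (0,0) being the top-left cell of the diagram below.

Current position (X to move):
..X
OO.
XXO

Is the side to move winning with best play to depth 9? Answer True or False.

X winning at [..X/OO./XXO]: True

p1 X@[..X/OO./XXO]: (0,0)[X.X/OO./XXO]-1 (0,1)[.XX/OO./XXO]-1 (1,2)[..X/OOX/XXO]+1*
p2 O@[..X/OOX/XXO] terminal -1; root [..X/OO./XXO] d9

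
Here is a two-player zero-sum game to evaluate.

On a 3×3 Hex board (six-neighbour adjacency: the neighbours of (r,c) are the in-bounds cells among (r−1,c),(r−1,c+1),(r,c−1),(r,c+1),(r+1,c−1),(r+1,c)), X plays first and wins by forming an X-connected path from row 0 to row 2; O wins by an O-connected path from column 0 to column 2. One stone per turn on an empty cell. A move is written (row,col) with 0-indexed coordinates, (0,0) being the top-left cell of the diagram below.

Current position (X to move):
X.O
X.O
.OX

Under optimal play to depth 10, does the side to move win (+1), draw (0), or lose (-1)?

value(X.O/X.O/.OX, X) = +1

[X.O/X.O/.OX] X move#1: (0,1):-1/XXO/X.O/.OX, (1,1):-1/X.O/XXO/.OX, (2,0):+1/X.O/X.O/XOX*
[X.O/X.O/XOX] end (terminal -1, O#2); searched X.O/X.O/.OX to 10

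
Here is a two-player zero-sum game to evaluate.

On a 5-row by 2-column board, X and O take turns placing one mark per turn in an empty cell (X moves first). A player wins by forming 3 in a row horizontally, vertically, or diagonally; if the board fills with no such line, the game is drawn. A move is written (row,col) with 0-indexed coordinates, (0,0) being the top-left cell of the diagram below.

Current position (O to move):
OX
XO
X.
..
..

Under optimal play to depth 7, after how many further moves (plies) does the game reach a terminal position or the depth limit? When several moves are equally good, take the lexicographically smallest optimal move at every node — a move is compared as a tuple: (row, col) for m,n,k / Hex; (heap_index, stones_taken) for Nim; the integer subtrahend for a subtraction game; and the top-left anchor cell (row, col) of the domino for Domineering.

PV length from [OX/XO/X./../..]: 5 plies

p1 O@[OX/XO/X./../..]: (2,1)[OX/XO/XO/../..]-1 (3,0)[OX/XO/X./O./..]+0* (3,1)[OX/XO/X./.O/..]-1 (4,0)[OX/XO/X./../O.]-1 (4,1)[OX/XO/X./../.O]-1
p2 X@[OX/XO/X./O./..]: (2,1)[OX/XO/XX/O./..]+0* (3,1)[OX/XO/X./OX/..]+0 (4,0)[OX/XO/X./O./X.]+0 (4,1)[OX/XO/X./O./.X]+0
p3 O@[OX/XO/XX/O./..]: (3,1)[OX/XO/XX/OO/..]+0* (4,0)[OX/XO/XX/O./O.]+0 (4,1)[OX/XO/XX/O./.O]+0
p4 X@[OX/XO/XX/OO/..]: (4,0)[OX/XO/XX/OO/X.]+0* (4,1)[OX/XO/XX/OO/.X]+0
p5 O@[OX/XO/XX/OO/X.]: (4,1)[OX/XO/XX/OO/XO]+0*
p6 X@[OX/XO/XX/OO/XO] terminal +0; root [OX/XO/X./../..] d7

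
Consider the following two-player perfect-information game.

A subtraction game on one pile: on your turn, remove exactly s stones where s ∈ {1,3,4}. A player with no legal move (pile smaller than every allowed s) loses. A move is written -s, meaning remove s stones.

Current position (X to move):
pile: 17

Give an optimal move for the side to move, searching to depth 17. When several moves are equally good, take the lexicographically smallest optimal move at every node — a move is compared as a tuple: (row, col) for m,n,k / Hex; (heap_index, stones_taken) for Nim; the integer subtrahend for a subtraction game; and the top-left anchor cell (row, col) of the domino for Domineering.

ply 1, X at 17 | -1=+1→16*; -3=+1→14; -4=-1→13
ply 2, O at 16 | -1=-1→15*; -3=-1→13; -4=-1→12
ply 3, X at 15 | -1=+1→14*; -3=-1→12; -4=-1→11
ply 4, O at 14 | -1=-1→13*; -3=-1→11; -4=-1→10
ply 5, X at 13 | -1=-1→12; -3=-1→10; -4=+1→9*
ply 6, O at 9 | -1=-1→8*; -3=-1→6; -4=-1→5
ply 7, X at 8 | -1=+1→7*; -3=-1→5; -4=-1→4
ply 8, O at 7 | -1=-1→6*; -3=-1→4; -4=-1→3
ply 9, X at 6 | -1=-1→5; -3=-1→3; -4=+1→2*
ply 10, O at 2 | -1=-1→1*
ply 11, X at 1 | -1=+1→0*
ply 12: 0 is terminal -1 (O); from 17 depth 17

X's best at [17]: -1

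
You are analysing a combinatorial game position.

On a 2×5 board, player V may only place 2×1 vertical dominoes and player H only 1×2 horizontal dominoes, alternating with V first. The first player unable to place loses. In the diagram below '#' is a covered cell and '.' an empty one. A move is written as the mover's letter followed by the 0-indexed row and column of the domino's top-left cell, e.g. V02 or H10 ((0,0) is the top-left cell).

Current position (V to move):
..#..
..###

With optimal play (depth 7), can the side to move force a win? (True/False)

V winning at [..#../..###]: True

p1 V@[..#../..###]: V00[#.#../#.###]+1* V01[.##../.####]+1
p2 H@[#.#../#.###]: H03[#.###/#.###]-1*
p3 V@[#.###/#.###]: V01[#####/#####]+1*
p4 H@[#####/#####] terminal -1; root [..#../..###] d7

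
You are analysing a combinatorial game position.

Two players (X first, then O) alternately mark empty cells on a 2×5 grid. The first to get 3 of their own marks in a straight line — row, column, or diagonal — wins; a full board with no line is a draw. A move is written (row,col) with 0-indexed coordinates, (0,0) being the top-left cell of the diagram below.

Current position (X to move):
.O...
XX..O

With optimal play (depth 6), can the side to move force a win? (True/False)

p1 X@[.O.../XX..O]: (0,0)[XO.../XX..O]+0 (0,2)[.OX../XX..O]+0 (0,3)[.O.X./XX..O]+0 (0,4)[.O..X/XX..O]-1 (1,2)[.O.../XXX.O]+1* (1,3)[.O.../XX.XO]+0
p2 O@[.O.../XXX.O] terminal -1; root [.O.../XX..O] d6

X winning at [.O.../XX..O]: True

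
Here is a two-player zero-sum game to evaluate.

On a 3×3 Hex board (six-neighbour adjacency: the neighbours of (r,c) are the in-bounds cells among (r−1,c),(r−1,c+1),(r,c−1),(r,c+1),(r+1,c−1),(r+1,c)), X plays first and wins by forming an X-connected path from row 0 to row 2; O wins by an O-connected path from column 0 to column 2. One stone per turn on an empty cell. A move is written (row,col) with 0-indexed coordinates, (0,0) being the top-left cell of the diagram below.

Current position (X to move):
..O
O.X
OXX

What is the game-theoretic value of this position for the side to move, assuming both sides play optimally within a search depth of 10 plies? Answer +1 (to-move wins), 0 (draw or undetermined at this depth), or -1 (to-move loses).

value(..O/O.X/OXX, X) = -1

[..O/O.X/OXX] X move#1: (0,0):-1/X.O/O.X/OXX*, (0,1):-1/.XO/O.X/OXX, (1,1):-1/..O/OXX/OXX
[X.O/O.X/OXX] O move#2: (0,1):+1/XOO/O.X/OXX*, (1,1):+1/X.O/OOX/OXX
[XOO/O.X/OXX] end (terminal -1, X#3); searched ..O/O.X/OXX to 10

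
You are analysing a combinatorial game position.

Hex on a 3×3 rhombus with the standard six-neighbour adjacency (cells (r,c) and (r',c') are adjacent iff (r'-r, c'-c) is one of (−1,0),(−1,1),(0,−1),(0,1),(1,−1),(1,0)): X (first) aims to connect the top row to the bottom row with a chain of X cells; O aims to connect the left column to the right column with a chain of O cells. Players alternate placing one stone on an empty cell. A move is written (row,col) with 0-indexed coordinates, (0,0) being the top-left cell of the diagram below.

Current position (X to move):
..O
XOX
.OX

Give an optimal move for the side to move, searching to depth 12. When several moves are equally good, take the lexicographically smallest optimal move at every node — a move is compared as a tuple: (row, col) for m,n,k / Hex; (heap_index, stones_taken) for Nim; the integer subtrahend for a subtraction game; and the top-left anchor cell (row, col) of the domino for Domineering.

ply 1, X at ..O/XOX/.OX | (0,0)=-1→X.O/XOX/.OX; (0,1)=-1→.XO/XOX/.OX; (2,0)=+1→..O/XOX/XOX*
ply 2, O at ..O/XOX/XOX | (0,0)=-1→O.O/XOX/XOX*; (0,1)=-1→.OO/XOX/XOX
ply 3, X at O.O/XOX/XOX | (0,1)=+1→OXO/XOX/XOX*
ply 4: OXO/XOX/XOX is terminal -1 (O); from ..O/XOX/.OX depth 12

X's best at [..O/XOX/.OX]: (2,0)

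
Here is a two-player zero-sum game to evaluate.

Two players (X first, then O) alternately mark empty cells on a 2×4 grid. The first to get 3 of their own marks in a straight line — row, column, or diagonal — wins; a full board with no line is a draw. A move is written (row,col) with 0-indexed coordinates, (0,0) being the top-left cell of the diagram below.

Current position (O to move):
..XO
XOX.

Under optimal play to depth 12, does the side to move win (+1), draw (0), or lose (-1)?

[..XO/XOX.] O move#1: (0,0):+0/O.XO/XOX.*, (0,1):+0/.OXO/XOX., (1,3):+0/..XO/XOXO
[O.XO/XOX.] X move#2: (0,1):+0/OXXO/XOX.*, (1,3):+0/O.XO/XOXX
[OXXO/XOX.] O move#3: (1,3):+0/OXXO/XOXO*
[OXXO/XOXO] end (terminal +0, X#4); searched ..XO/XOX. to 12

value(..XO/XOX., O) = 0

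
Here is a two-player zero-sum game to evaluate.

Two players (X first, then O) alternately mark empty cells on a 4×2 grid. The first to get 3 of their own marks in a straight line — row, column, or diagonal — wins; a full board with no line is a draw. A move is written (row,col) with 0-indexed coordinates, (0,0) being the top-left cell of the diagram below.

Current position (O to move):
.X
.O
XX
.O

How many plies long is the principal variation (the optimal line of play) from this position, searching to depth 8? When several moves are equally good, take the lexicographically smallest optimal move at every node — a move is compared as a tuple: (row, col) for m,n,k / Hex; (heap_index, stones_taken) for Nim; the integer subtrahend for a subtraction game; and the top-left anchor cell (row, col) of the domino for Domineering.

PV length from [.X/.O/XX/.O]: 3 plies

p1 O@[.X/.O/XX/.O]: (0,0)[OX/.O/XX/.O]+0* (1,0)[.X/OO/XX/.O]+0 (3,0)[.X/.O/XX/OO]+0
p2 X@[OX/.O/XX/.O]: (1,0)[OX/XO/XX/.O]+0* (3,0)[OX/.O/XX/XO]+0
p3 O@[OX/XO/XX/.O]: (3,0)[OX/XO/XX/OO]+0*
p4 X@[OX/XO/XX/OO] terminal +0; root [.X/.O/XX/.O] d8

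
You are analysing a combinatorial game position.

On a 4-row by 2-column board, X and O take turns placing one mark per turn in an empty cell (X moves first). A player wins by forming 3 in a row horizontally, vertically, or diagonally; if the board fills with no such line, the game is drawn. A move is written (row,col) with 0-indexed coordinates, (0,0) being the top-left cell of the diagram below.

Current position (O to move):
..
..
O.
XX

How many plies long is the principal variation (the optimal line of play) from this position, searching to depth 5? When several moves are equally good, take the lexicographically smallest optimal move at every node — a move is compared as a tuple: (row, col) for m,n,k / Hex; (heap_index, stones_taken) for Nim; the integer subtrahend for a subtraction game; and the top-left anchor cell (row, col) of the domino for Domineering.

PV length from [../../O./XX]: 5 plies

[../../O./XX] O move#1: (0,0):+0/O./../O./XX*, (0,1):+0/.O/../O./XX, (1,0):+0/../O./O./XX, (1,1):+0/../.O/O./XX, (2,1):+0/../../OO/XX
[O./../O./XX] X move#2: (0,1):-1/OX/../O./XX, (1,0):+0/O./X./O./XX*, (1,1):-1/O./.X/O./XX, (2,1):-1/O./../OX/XX
[O./X./O./XX] O move#3: (0,1):+0/OO/X./O./XX*, (1,1):+0/O./XO/O./XX, (2,1):+0/O./X./OO/XX
[OO/X./O./XX] X move#4: (1,1):+0/OO/XX/O./XX*, (2,1):+0/OO/X./OX/XX
[OO/XX/O./XX] O move#5: (2,1):+0/OO/XX/OO/XX*
[OO/XX/OO/XX] end (terminal +0, X#6); searched ../../O./XX to 5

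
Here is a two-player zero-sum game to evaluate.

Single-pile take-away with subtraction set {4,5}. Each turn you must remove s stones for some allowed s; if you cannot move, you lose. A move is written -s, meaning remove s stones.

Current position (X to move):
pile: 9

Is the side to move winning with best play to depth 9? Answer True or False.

X winning at [9]: False

[9] X move#1: -4:-1/5*, -5:-1/4
[5] O move#2: -4:+1/1*, -5:+1/0
[1] end (terminal -1, X#3); searched 9 to 9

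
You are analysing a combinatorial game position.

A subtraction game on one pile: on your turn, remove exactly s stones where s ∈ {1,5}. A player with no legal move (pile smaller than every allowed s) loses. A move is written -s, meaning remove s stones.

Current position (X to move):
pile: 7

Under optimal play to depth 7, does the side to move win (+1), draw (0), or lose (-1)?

ply 1, X at 7 | -1=+1→6*; -5=+1→2
ply 2, O at 6 | -1=-1→5*; -5=-1→1
ply 3, X at 5 | -1=+1→4*; -5=+1→0
ply 4, O at 4 | -1=-1→3*
ply 5, X at 3 | -1=+1→2*
ply 6, O at 2 | -1=-1→1*
ply 7, X at 1 | -1=+1→0*
ply 8: 0 is terminal -1 (O); from 7 depth 7

value(7, X) = +1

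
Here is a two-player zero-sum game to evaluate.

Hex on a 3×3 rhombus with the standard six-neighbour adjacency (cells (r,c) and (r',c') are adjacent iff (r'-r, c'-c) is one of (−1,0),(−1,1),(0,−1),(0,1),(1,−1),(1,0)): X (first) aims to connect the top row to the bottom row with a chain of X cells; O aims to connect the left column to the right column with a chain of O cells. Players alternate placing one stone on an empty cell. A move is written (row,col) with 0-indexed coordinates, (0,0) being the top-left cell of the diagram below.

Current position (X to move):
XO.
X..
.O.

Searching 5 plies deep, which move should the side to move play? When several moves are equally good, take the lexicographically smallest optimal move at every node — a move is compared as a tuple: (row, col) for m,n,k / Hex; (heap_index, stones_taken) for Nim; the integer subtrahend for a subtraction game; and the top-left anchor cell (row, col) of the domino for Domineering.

X's best at [XO./X../.O.]: (1,2)

[XO./X../.O.] X move#1: (0,2):-1/XOX/X../.O., (1,1):-1/XO./XX./.O., (1,2):+1/XO./X.X/.O.*, (2,0):+1/XO./X../XO., (2,2):+1/XO./X../.OX
[XO./X.X/.O.] O move#2: (0,2):-1/XOO/X.X/.O.*, (1,1):-1/XO./XOX/.O., (2,0):-1/XO./X.X/OO., (2,2):-1/XO./X.X/.OO
[XOO/X.X/.O.] X move#3: (1,1):+1/XOO/XXX/.O.*, (2,0):+1/XOO/X.X/XO., (2,2):+1/XOO/X.X/.OX
[XOO/XXX/.O.] O move#4: (2,0):-1/XOO/XXX/OO.*, (2,2):-1/XOO/XXX/.OO
[XOO/XXX/OO.] X move#5: (2,2):+1/XOO/XXX/OOX*
[XOO/XXX/OOX] end (terminal -1, O#6); searched XO./X../.O. to 5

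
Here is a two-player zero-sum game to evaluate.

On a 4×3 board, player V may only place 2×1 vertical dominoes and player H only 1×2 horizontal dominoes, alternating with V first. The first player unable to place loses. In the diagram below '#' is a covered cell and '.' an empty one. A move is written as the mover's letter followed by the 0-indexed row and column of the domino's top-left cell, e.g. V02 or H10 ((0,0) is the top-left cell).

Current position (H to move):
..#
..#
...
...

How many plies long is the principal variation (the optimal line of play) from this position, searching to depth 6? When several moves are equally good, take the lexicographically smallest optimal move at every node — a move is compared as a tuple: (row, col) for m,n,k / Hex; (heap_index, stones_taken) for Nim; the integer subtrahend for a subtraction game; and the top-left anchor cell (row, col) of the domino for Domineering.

p1 H@[..#/..#/.../...]: H00[###/..#/.../...]-1* H10[..#/###/.../...]-1 H20[..#/..#/##./...]-1 H21[..#/..#/.##/...]-1 H30[..#/..#/.../##.]-1 H31[..#/..#/.../.##]-1
p2 V@[###/..#/.../...]: V10[###/#.#/#../...]-1 V11[###/.##/.#./...]+1* V20[###/..#/#../#..]-1 V21[###/..#/.#./.#.]+1 V22[###/..#/..#/..#]-1
p3 H@[###/.##/.#./...]: H30[###/.##/.#./##.]-1* H31[###/.##/.#./.##]-1
p4 V@[###/.##/.#./##.]: V10[###/###/##./##.]+1* V22[###/.##/.##/###]+1
p5 H@[###/###/##./##.] terminal -1; root [..#/..#/.../...] d6

PV length from [..#/..#/.../...]: 4 plies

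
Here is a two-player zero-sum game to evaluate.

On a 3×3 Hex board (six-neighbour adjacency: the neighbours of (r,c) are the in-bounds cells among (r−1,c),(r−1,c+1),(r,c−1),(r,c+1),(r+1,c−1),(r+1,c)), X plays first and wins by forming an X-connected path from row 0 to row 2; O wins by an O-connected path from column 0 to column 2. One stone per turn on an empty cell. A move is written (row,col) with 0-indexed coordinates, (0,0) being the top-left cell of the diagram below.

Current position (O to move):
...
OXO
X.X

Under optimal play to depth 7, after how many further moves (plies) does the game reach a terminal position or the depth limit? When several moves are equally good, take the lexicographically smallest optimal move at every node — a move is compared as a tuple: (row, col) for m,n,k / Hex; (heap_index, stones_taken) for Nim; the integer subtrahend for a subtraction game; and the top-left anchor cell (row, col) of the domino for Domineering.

PV length from [.../OXO/X.X]: 2 plies

[.../OXO/X.X] O move#1: (0,0):-1/O../OXO/X.X*, (0,1):-1/.O./OXO/X.X, (0,2):-1/..O/OXO/X.X, (2,1):-1/.../OXO/XOX
[O../OXO/X.X] X move#2: (0,1):+1/OX./OXO/X.X*, (0,2):+1/O.X/OXO/X.X, (2,1):+1/O../OXO/XXX
[OX./OXO/X.X] end (terminal -1, O#3); searched .../OXO/X.X to 7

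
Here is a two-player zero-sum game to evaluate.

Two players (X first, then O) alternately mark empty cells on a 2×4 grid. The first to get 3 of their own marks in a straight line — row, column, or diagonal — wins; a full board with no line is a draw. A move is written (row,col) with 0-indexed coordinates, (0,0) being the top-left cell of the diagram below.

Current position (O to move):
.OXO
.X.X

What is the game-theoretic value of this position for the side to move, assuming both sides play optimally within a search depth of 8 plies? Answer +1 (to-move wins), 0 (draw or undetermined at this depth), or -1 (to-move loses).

value(.OXO/.X.X, O) = 0

ply 1, O at .OXO/.X.X | (0,0)=-1→OOXO/.X.X; (1,0)=-1→.OXO/OX.X; (1,2)=+0→.OXO/.XOX*
ply 2, X at .OXO/.XOX | (0,0)=+0→XOXO/.XOX*; (1,0)=+0→.OXO/XXOX
ply 3, O at XOXO/.XOX | (1,0)=+0→XOXO/OXOX*
ply 4: XOXO/OXOX is terminal +0 (X); from .OXO/.X.X depth 8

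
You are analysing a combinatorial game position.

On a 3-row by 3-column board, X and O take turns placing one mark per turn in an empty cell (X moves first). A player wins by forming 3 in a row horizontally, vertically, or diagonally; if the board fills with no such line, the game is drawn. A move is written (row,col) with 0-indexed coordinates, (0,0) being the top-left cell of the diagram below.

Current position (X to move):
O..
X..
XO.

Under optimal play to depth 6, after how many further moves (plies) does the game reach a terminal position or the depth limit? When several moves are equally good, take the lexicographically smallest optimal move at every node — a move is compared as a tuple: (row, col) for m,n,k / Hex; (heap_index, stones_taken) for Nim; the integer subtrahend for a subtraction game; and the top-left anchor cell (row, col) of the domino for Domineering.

ply 1, X at O../X../XO. | (0,1)=+0→OX./X../XO.; (0,2)=-1→O.X/X../XO.; (1,1)=+1→O../XX./XO.*; (1,2)=-1→O../X.X/XO.; (2,2)=-1→O../X../XOX
ply 2, O at O../XX./XO. | (0,1)=-1→OO./XX./XO.*; (0,2)=-1→O.O/XX./XO.; (1,2)=-1→O../XXO/XO.; (2,2)=-1→O../XX./XOO
ply 3, X at OO./XX./XO. | (0,2)=+1→OOX/XX./XO.*; (1,2)=+1→OO./XXX/XO.; (2,2)=-1→OO./XX./XOX
ply 4: OOX/XX./XO. is terminal -1 (O); from O../X../XO. depth 6

PV length from [O../X../XO.]: 3 plies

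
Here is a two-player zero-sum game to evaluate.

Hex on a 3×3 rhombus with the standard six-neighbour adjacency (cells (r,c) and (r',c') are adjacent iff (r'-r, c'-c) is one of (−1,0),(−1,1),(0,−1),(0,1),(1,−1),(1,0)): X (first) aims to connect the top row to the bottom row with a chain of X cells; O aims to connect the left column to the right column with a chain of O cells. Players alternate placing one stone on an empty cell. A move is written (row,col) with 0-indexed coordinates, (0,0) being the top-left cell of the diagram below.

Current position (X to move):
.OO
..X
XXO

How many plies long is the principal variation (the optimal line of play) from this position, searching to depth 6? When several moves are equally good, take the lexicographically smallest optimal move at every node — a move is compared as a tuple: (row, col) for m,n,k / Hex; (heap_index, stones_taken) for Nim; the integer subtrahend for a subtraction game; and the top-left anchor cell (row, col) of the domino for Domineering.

ply 1, X at .OO/..X/XXO | (0,0)=-1→XOO/..X/XXO*; (1,0)=-1→.OO/X.X/XXO; (1,1)=-1→.OO/.XX/XXO
ply 2, O at XOO/..X/XXO | (1,0)=+1→XOO/O.X/XXO*; (1,1)=-1→XOO/.OX/XXO
ply 3: XOO/O.X/XXO is terminal -1 (X); from .OO/..X/XXO depth 6

PV length from [.OO/..X/XXO]: 2 plies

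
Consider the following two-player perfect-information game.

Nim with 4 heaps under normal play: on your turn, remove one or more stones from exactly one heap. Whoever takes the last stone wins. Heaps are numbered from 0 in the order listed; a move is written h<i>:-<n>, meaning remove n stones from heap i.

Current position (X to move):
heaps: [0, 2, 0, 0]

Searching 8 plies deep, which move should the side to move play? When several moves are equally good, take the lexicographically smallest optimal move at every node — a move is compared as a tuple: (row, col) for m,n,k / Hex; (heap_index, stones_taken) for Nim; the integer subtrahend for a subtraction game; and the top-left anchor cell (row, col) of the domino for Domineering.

X's best at [(0,2,0,0)]: h1:-2

[(0,2,0,0)] X move#1: h1:-1:-1/(0,1,0,0), h1:-2:+1/(0,0,0,0)*
[(0,0,0,0)] end (terminal -1, O#2); searched (0,2,0,0) to 8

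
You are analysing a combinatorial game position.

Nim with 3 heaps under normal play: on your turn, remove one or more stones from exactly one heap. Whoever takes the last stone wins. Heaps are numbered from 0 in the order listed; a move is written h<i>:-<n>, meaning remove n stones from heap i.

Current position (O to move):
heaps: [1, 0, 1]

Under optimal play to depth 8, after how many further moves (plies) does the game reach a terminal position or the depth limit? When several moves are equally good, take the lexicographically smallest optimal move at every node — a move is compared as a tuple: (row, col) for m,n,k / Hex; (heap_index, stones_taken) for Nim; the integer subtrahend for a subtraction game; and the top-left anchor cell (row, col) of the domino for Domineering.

[(1,0,1)] O move#1: h0:-1:-1/(0,0,1)*, h2:-1:-1/(1,0,0)
[(0,0,1)] X move#2: h2:-1:+1/(0,0,0)*
[(0,0,0)] end (terminal -1, O#3); searched (1,0,1) to 8

PV length from [(1,0,1)]: 2 plies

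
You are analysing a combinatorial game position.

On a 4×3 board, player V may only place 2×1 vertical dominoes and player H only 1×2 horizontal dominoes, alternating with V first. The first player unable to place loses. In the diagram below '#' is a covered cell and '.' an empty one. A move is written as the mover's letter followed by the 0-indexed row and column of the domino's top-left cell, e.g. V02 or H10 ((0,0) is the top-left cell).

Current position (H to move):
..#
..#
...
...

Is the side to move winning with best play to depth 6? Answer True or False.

H winning at [..#/..#/.../...]: False

ply 1, H at ..#/..#/.../... | H00=-1→###/..#/.../...*; H10=-1→..#/###/.../...; H20=-1→..#/..#/##./...; H21=-1→..#/..#/.##/...; H30=-1→..#/..#/.../##.; H31=-1→..#/..#/.../.##
ply 2, V at ###/..#/.../... | V10=-1→###/#.#/#../...; V11=+1→###/.##/.#./...*; V20=-1→###/..#/#../#..; V21=+1→###/..#/.#./.#.; V22=-1→###/..#/..#/..#
ply 3, H at ###/.##/.#./... | H30=-1→###/.##/.#./##.*; H31=-1→###/.##/.#./.##
ply 4, V at ###/.##/.#./##. | V10=+1→###/###/##./##.*; V22=+1→###/.##/.##/###
ply 5: ###/###/##./##. is terminal -1 (H); from ..#/..#/.../... depth 6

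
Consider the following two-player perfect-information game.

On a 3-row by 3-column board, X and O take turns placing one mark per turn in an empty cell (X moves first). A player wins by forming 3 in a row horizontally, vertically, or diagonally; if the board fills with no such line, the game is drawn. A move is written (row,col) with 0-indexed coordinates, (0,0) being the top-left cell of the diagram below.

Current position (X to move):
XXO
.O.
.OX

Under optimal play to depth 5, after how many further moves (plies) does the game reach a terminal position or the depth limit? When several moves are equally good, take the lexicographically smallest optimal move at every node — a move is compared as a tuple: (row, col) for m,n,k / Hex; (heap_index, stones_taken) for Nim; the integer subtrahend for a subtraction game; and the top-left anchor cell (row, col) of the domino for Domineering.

p1 X@[XXO/.O./.OX]: (1,0)[XXO/XO./.OX]-1 (1,2)[XXO/.OX/.OX]-1 (2,0)[XXO/.O./XOX]+0*
p2 O@[XXO/.O./XOX]: (1,0)[XXO/OO./XOX]+0* (1,2)[XXO/.OO/XOX]-1
p3 X@[XXO/OO./XOX]: (1,2)[XXO/OOX/XOX]+0*
p4 O@[XXO/OOX/XOX] terminal +0; root [XXO/.O./.OX] d5

PV length from [XXO/.O./.OX]: 3 plies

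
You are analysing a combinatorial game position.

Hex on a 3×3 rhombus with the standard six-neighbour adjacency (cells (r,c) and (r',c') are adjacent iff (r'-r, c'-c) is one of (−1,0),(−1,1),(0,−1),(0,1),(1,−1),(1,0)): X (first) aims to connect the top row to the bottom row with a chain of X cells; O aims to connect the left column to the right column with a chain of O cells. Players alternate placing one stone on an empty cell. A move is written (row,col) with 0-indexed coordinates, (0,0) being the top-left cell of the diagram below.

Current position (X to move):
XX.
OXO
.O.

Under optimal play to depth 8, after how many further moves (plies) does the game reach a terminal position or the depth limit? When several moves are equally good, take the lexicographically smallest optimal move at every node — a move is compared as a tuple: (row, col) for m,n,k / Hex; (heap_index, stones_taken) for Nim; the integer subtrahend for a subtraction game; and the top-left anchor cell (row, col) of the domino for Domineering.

[XX./OXO/.O.] X move#1: (0,2):-1/XXX/OXO/.O., (2,0):+1/XX./OXO/XO.*, (2,2):-1/XX./OXO/.OX
[XX./OXO/XO.] end (terminal -1, O#2); searched XX./OXO/.O. to 8

PV length from [XX./OXO/.O.]: 1 ply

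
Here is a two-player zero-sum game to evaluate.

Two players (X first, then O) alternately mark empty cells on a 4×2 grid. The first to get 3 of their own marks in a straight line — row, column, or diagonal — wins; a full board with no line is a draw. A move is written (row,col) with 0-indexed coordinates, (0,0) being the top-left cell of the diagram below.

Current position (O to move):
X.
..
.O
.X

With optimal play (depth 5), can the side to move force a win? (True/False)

O winning at [X./../.O/.X]: False

[X./../.O/.X] O move#1: (0,1):+0/XO/../.O/.X*, (1,0):+0/X./O./.O/.X, (1,1):+0/X./.O/.O/.X, (2,0):+0/X./../OO/.X, (3,0):+0/X./../.O/OX
[XO/../.O/.X] X move#2: (1,0):-1/XO/X./.O/.X, (1,1):+0/XO/.X/.O/.X*, (2,0):-1/XO/../XO/.X, (3,0):-1/XO/../.O/XX
[XO/.X/.O/.X] O move#3: (1,0):+0/XO/OX/.O/.X*, (2,0):+0/XO/.X/OO/.X, (3,0):+0/XO/.X/.O/OX
[XO/OX/.O/.X] X move#4: (2,0):+0/XO/OX/XO/.X*, (3,0):+0/XO/OX/.O/XX
[XO/OX/XO/.X] O move#5: (3,0):+0/XO/OX/XO/OX*
[XO/OX/XO/OX] end (terminal +0, X#6); searched X./../.O/.X to 5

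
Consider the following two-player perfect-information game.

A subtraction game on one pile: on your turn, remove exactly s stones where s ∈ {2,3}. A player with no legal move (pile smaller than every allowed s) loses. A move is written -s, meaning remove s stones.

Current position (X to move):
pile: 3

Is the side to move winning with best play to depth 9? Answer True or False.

X winning at [3]: True

p1 X@[3]: -2[1]+1* -3[0]+1
p2 O@[1] terminal -1; root [3] d9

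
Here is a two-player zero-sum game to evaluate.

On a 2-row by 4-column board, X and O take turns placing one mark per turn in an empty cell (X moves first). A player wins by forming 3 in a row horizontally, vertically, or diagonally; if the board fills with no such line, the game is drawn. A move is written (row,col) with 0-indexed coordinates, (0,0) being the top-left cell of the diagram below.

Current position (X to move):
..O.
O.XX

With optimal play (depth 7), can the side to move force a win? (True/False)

[..O./O.XX] X move#1: (0,0):+0/X.O./O.XX, (0,1):+0/.XO./O.XX, (0,3):+0/..OX/O.XX, (1,1):+1/..O./OXXX*
[..O./OXXX] end (terminal -1, O#2); searched ..O./O.XX to 7

X winning at [..O./O.XX]: True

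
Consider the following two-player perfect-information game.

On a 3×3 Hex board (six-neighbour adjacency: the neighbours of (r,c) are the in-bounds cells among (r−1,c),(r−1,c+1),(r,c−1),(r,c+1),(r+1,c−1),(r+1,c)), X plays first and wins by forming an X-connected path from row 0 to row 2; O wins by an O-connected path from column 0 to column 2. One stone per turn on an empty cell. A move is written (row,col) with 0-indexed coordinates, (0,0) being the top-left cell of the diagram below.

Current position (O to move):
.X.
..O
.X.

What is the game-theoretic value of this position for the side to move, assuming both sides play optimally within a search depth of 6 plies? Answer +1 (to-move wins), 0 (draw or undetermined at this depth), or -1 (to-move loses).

value(.X./..O/.X., O) = +1

ply 1, O at .X./..O/.X. | (0,0)=-1→OX./..O/.X.; (0,2)=-1→.XO/..O/.X.; (1,0)=-1→.X./O.O/.X.; (1,1)=+1→.X./.OO/.X.*; (2,0)=-1→.X./..O/OX.; (2,2)=-1→.X./..O/.XO
ply 2, X at .X./.OO/.X. | (0,0)=-1→XX./.OO/.X.*; (0,2)=-1→.XX/.OO/.X.; (1,0)=-1→.X./XOO/.X.; (2,0)=-1→.X./.OO/XX.; (2,2)=-1→.X./.OO/.XX
ply 3, O at XX./.OO/.X. | (0,2)=+1→XXO/.OO/.X.*; (1,0)=+1→XX./OOO/.X.; (2,0)=+1→XX./.OO/OX.; (2,2)=+1→XX./.OO/.XO
ply 4, X at XXO/.OO/.X. | (1,0)=-1→XXO/XOO/.X.*; (2,0)=-1→XXO/.OO/XX.; (2,2)=-1→XXO/.OO/.XX
ply 5, O at XXO/XOO/.X. | (2,0)=+1→XXO/XOO/OX.*; (2,2)=-1→XXO/XOO/.XO
ply 6: XXO/XOO/OX. is terminal -1 (X); from .X./..O/.X. depth 6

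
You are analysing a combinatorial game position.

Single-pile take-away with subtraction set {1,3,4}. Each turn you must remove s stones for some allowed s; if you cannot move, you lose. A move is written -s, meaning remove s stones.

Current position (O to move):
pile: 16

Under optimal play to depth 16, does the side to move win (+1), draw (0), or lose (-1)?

value(16, O) = -1

p1 O@[16]: -1[15]-1* -3[13]-1 -4[12]-1
p2 X@[15]: -1[14]+1* -3[12]-1 -4[11]-1
p3 O@[14]: -1[13]-1* -3[11]-1 -4[10]-1
p4 X@[13]: -1[12]-1 -3[10]-1 -4[9]+1*
p5 O@[9]: -1[8]-1* -3[6]-1 -4[5]-1
p6 X@[8]: -1[7]+1* -3[5]-1 -4[4]-1
p7 O@[7]: -1[6]-1* -3[4]-1 -4[3]-1
p8 X@[6]: -1[5]-1 -3[3]-1 -4[2]+1*
p9 O@[2]: -1[1]-1*
p10 X@[1]: -1[0]+1*
p11 O@[0] terminal -1; root [16] d16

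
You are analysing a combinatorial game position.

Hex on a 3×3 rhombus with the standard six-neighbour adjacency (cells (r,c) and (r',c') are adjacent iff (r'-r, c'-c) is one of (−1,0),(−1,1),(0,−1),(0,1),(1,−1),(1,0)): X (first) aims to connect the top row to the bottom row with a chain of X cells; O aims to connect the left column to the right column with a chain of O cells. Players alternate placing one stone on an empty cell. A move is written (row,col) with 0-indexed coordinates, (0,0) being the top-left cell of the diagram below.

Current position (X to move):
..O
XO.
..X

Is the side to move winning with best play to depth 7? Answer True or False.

[..O/XO./..X] X move#1: (0,0):-1/X.O/XO./..X, (0,1):-1/.XO/XO./..X, (1,2):-1/..O/XOX/..X, (2,0):+1/..O/XO./X.X*, (2,1):-1/..O/XO./.XX
[..O/XO./X.X] O move#2: (0,0):-1/O.O/XO./X.X*, (0,1):-1/.OO/XO./X.X, (1,2):-1/..O/XOO/X.X, (2,1):-1/..O/XO./XOX
[O.O/XO./X.X] X move#3: (0,1):+1/OXO/XO./X.X*, (1,2):-1/O.O/XOX/X.X, (2,1):-1/O.O/XO./XXX
[OXO/XO./X.X] end (terminal -1, O#4); searched ..O/XO./..X to 7

X winning at [..O/XO./..X]: True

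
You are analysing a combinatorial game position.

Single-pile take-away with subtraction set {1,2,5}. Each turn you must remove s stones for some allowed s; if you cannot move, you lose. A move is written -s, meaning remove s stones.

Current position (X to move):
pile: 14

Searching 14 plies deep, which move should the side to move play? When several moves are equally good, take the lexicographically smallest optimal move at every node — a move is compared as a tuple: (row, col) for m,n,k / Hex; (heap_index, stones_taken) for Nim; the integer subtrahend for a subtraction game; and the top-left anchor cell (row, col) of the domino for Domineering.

ply 1, X at 14 | -1=-1→13; -2=+1→12*; -5=+1→9
ply 2, O at 12 | -1=-1→11*; -2=-1→10; -5=-1→7
ply 3, X at 11 | -1=-1→10; -2=+1→9*; -5=+1→6
ply 4, O at 9 | -1=-1→8*; -2=-1→7; -5=-1→4
ply 5, X at 8 | -1=-1→7; -2=+1→6*; -5=+1→3
ply 6, O at 6 | -1=-1→5*; -2=-1→4; -5=-1→1
ply 7, X at 5 | -1=-1→4; -2=+1→3*; -5=+1→0
ply 8, O at 3 | -1=-1→2*; -2=-1→1
ply 9, X at 2 | -1=-1→1; -2=+1→0*
ply 10: 0 is terminal -1 (O); from 14 depth 14

X's best at [14]: -2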